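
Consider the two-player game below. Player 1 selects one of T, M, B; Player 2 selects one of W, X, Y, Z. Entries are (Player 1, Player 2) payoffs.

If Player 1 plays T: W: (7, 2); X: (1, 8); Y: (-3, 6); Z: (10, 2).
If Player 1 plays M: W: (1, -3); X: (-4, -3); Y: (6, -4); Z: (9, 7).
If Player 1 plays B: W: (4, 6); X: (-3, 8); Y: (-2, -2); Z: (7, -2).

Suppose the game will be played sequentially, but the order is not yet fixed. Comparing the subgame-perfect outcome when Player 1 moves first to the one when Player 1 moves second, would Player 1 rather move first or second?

first

If Player 1 leads: Player 2's best replies are T→X, M→Z, B→X; Player 1's induced payoffs 1, 9, -3; outcome (M, Z), payoffs (9, 7).
If Player 2 leads: Player 1's best replies are W→T, X→T, Y→M, Z→T; Player 2's induced payoffs 2, 8, -4, 2; outcome (T, X), payoffs (1, 8).
Player 1 gets 9 moving first and 1 moving second, so Player 1 prefers to move first.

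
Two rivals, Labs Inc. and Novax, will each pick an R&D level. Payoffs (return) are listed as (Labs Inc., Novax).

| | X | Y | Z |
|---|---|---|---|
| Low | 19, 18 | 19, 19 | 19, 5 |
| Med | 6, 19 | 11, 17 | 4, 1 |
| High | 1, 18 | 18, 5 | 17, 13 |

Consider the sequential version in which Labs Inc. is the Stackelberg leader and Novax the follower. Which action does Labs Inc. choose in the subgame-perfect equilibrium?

Solve by backward induction (Labs Inc. leads).
- Low → Novax plays Y (best of 18, 19, 5); Labs Inc. gets 19.
- Med → Novax plays X (best of 19, 17, 1); Labs Inc. gets 6.
- High → Novax plays X (best of 18, 5, 13); Labs Inc. gets 1.
Labs Inc.'s induced payoffs are 19, 6, 1, so Labs Inc. commits to Low. Subgame-perfect outcome: (Low, Y) with payoffs (19, 19).

Low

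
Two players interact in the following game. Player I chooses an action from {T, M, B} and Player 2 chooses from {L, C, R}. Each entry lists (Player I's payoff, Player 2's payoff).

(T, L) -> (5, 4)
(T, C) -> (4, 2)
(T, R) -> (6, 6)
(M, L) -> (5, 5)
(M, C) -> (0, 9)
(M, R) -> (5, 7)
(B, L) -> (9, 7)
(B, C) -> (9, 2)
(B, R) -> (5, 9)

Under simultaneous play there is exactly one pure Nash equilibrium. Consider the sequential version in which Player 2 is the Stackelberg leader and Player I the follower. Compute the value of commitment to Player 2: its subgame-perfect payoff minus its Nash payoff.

Player I best-responds to each possible Player 2 move:
- L: BR = B, leader payoff 7.
- C: BR = B, leader payoff 2.
- R: BR = T, leader payoff 6.
Maximizing over 7, 2, 6, Player 2 chooses L. Subgame-perfect outcome: (B, L) with payoffs (9, 7).
Under simultaneous play:
Player I's best replies: L→B; C→B; R→T.
Player 2's best replies: T→R; M→C; B→R.
The unique mutual best reply is (T, R), giving (6, 6).
Player 2's commitment gain: 7 − 6 = 1.

1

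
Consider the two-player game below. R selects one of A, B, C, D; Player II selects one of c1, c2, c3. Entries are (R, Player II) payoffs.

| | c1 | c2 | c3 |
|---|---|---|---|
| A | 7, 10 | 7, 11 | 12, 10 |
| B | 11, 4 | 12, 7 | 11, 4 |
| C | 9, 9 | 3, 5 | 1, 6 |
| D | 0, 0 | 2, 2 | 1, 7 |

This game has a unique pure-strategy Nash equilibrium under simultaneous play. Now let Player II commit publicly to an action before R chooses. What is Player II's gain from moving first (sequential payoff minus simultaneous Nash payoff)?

3

R best-responds to each possible Player II move:
- c1: R compares 7, 11, 9, 0 and picks B; Player II would get 4.
- c2: R compares 7, 12, 3, 2 and picks B; Player II would get 7.
- c3: R compares 12, 11, 1, 1 and picks A; Player II would get 10.
Maximizing over 4, 7, 10, Player II chooses c3. Subgame-perfect outcome: (A, c3) with payoffs (12, 10).
Under simultaneous play:
R's best replies: c1→B; c2→B; c3→A.
Player II's best replies: A→c2; B→c2; C→c1; D→c3.
Only (B, c2) has each player best-responding; Nash payoffs (12, 7).
Player II's commitment gain: 10 − 7 = 3.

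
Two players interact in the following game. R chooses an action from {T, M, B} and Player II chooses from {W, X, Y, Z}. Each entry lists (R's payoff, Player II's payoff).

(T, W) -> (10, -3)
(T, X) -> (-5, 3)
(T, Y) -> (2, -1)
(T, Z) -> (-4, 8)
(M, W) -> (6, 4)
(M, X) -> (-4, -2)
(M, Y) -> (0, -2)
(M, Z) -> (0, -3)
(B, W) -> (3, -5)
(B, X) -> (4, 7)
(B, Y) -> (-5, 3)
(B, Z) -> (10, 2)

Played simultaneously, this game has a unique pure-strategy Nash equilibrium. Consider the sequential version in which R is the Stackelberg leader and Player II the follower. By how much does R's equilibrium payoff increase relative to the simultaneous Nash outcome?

Work backward from Player II's decision.
- T: Player II compares -3, 3, -1, 8 and picks Z; R would get -4.
- M: Player II compares 4, -2, -2, -3 and picks W; R would get 6.
- B: Player II compares -5, 7, 3, 2 and picks X; R would get 4.
R's induced payoffs are -4, 6, 4, so R commits to M. Subgame-perfect outcome: (M, W) with payoffs (6, 4).
Now find the simultaneous Nash equilibrium.
R's best replies: W→T; X→B; Y→T; Z→B.
Player II's best replies: T→Z; M→W; B→X.
The unique mutual best reply is (B, X), giving (4, 7).
R's commitment gain: 6 − 4 = 2.

2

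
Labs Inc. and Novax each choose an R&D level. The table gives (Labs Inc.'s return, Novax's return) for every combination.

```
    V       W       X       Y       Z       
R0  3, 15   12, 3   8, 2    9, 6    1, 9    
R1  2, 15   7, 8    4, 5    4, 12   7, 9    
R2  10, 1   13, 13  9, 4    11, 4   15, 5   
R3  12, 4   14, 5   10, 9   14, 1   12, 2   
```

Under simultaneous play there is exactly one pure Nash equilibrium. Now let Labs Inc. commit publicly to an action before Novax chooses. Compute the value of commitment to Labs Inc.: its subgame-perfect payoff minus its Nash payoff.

3

Solve by backward induction (Labs Inc. leads).
- R0: Novax compares 15, 3, 2, 6, 9 and picks V; Labs Inc. would get 3.
- R1: Novax compares 15, 8, 5, 12, 9 and picks V; Labs Inc. would get 2.
- R2: Novax compares 1, 13, 4, 4, 5 and picks W; Labs Inc. would get 13.
- R3: Novax compares 4, 5, 9, 1, 2 and picks X; Labs Inc. would get 10.
Labs Inc.'s induced payoffs are 3, 2, 13, 10, so Labs Inc. commits to R2. Subgame-perfect outcome: (R2, W) with payoffs (13, 13).
For the simultaneous game, intersect best replies.
Labs Inc.'s best replies: V→R3; W→R3; X→R3; Y→R3; Z→R2.
Novax's best replies: R0→V; R1→V; R2→W; R3→X.
The unique mutual best reply is (R3, X), giving (10, 9).
Labs Inc.'s commitment gain: 13 − 10 = 3.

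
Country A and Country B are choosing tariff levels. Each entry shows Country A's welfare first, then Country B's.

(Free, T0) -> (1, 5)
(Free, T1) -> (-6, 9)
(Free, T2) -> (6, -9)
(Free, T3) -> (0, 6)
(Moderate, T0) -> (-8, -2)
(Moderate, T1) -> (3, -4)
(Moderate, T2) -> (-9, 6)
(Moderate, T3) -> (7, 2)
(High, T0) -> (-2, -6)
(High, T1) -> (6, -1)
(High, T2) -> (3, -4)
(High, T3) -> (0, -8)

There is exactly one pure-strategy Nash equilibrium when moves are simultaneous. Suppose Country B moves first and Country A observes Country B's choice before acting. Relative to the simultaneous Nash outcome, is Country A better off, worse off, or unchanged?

worse off

Backward induction with Country B moving first.
- T0 → Country A plays Free (best of 1, -8, -2); Country B gets 5.
- T1 → Country A plays High (best of -6, 3, 6); Country B gets -1.
- T2 → Country A plays Free (best of 6, -9, 3); Country B gets -9.
- T3 → Country A plays Moderate (best of 0, 7, 0); Country B gets 2.
Maximizing over 5, -1, -9, 2, Country B chooses T0. Subgame-perfect outcome: (Free, T0) with payoffs (1, 5).
Under simultaneous play:
Country A's best replies: T0→Free; T1→High; T2→Free; T3→Moderate.
Country B's best replies: Free→T1; Moderate→T2; High→T1.
Only (High, T1) has each player best-responding; Nash payoffs (6, -1).
Country A earns 1 sequentially versus 6 at the Nash outcome: worse off.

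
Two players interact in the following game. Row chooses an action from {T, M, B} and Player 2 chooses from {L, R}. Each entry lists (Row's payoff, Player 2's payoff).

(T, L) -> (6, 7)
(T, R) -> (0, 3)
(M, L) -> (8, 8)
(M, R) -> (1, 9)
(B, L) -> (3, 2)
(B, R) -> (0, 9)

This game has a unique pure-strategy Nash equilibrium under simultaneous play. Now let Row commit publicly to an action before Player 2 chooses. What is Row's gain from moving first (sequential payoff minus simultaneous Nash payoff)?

Solve by backward induction (Row leads).
- T: BR = L, leader payoff 6.
- M: BR = R, leader payoff 1.
- B: BR = R, leader payoff 0.
Maximizing over 6, 1, 0, Row chooses T. Subgame-perfect outcome: (T, L) with payoffs (6, 7).
Under simultaneous play:
Row's best replies: L→M; R→M.
Player 2's best replies: T→L; M→R; B→R.
Only (M, R) has each player best-responding; Nash payoffs (1, 9).
Row's commitment gain: 6 − 1 = 5.

5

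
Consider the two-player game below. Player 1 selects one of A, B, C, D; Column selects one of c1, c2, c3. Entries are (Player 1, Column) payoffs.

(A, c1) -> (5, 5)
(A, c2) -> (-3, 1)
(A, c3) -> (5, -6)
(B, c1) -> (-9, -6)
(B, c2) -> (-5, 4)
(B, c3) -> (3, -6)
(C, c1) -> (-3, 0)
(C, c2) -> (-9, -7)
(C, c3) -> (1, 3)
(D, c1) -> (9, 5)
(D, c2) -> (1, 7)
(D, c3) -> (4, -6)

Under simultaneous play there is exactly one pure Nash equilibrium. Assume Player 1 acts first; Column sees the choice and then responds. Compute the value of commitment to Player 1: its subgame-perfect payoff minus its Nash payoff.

Work backward from Column's decision.
- A → Column plays c1 (best of 5, 1, -6); Player 1 gets 5.
- B → Column plays c2 (best of -6, 4, -6); Player 1 gets -5.
- C → Column plays c3 (best of 0, -7, 3); Player 1 gets 1.
- D → Column plays c2 (best of 5, 7, -6); Player 1 gets 1.
Player 1's induced payoffs are 5, -5, 1, 1, so Player 1 commits to A. Subgame-perfect outcome: (A, c1) with payoffs (5, 5).
Now find the simultaneous Nash equilibrium.
Player 1's best replies: c1→D; c2→D; c3→A.
Column's best replies: A→c1; B→c2; C→c3; D→c2.
Only (D, c2) has each player best-responding; Nash payoffs (1, 7).
Player 1's commitment gain: 5 − 1 = 4.

4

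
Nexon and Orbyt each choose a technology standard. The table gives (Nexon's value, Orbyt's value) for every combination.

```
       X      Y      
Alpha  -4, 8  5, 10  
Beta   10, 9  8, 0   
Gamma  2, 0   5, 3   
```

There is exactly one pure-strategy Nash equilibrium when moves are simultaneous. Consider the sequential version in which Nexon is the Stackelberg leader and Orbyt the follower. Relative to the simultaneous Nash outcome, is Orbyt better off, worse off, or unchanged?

Solve by backward induction (Nexon leads).
- Alpha → Orbyt plays Y (best of 8, 10); Nexon gets 5.
- Beta → Orbyt plays X (best of 9, 0); Nexon gets 10.
- Gamma → Orbyt plays Y (best of 0, 3); Nexon gets 5.
Among 5, 10, 5, the best is 10 at Beta. Subgame-perfect outcome: (Beta, X) with payoffs (10, 9).
For the simultaneous game, intersect best replies.
Nexon's best replies: X→Beta; Y→Beta.
Orbyt's best replies: Alpha→Y; Beta→X; Gamma→Y.
The unique mutual best reply is (Beta, X), giving (10, 9).
Orbyt earns 9 sequentially versus 9 at the Nash outcome: unchanged.

unchanged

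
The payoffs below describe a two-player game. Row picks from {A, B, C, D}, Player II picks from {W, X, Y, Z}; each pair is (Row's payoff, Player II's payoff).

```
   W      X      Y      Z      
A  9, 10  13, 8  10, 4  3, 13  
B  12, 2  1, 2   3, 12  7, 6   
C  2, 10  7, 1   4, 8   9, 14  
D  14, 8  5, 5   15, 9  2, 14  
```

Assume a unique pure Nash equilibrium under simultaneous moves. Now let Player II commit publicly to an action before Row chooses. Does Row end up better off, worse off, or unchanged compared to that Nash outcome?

Row best-responds to each possible Player II move:
- W → Row plays D (best of 9, 12, 2, 14); Player II gets 8.
- X → Row plays A (best of 13, 1, 7, 5); Player II gets 8.
- Y → Row plays D (best of 10, 3, 4, 15); Player II gets 9.
- Z → Row plays C (best of 3, 7, 9, 2); Player II gets 14.
Player II's induced payoffs are 8, 8, 9, 14, so Player II commits to Z. Subgame-perfect outcome: (C, Z) with payoffs (9, 14).
For the simultaneous game, intersect best replies.
Row's best replies: W→D; X→A; Y→D; Z→C.
Player II's best replies: A→Z; B→Y; C→Z; D→Z.
Only (C, Z) has each player best-responding; Nash payoffs (9, 14).
Row earns 9 sequentially versus 9 at the Nash outcome: unchanged.

unchanged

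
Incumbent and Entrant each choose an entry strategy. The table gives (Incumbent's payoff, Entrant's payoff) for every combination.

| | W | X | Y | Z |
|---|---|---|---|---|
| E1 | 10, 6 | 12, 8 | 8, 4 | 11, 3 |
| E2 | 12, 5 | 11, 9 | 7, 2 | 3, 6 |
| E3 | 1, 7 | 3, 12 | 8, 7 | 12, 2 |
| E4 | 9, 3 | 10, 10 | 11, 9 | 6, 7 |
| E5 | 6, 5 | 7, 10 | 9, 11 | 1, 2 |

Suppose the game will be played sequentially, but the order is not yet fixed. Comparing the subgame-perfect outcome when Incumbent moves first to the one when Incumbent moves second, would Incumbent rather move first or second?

first

If Incumbent leads: Entrant's best replies are E1→X, E2→X, E3→X, E4→X, E5→Y; Incumbent's induced payoffs 12, 11, 3, 10, 9; outcome (E1, X), payoffs (12, 8).
If Entrant leads: Incumbent's best replies are W→E2, X→E1, Y→E4, Z→E3; Entrant's induced payoffs 5, 8, 9, 2; outcome (E4, Y), payoffs (11, 9).
Incumbent gets 12 moving first and 11 moving second, so Incumbent prefers to move first.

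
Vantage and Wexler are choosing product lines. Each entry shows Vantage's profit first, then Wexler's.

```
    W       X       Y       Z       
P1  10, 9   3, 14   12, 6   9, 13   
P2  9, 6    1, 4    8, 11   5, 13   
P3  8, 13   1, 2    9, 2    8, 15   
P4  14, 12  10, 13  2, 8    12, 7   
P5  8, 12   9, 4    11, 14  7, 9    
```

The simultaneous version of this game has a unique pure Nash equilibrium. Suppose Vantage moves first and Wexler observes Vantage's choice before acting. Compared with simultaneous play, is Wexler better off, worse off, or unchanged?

Backward induction with Vantage moving first.
- P1: Wexler compares 9, 14, 6, 13 and picks X; Vantage would get 3.
- P2: Wexler compares 6, 4, 11, 13 and picks Z; Vantage would get 5.
- P3: Wexler compares 13, 2, 2, 15 and picks Z; Vantage would get 8.
- P4: Wexler compares 12, 13, 8, 7 and picks X; Vantage would get 10.
- P5: Wexler compares 12, 4, 14, 9 and picks Y; Vantage would get 11.
Maximizing over 3, 5, 8, 10, 11, Vantage chooses P5. Subgame-perfect outcome: (P5, Y) with payoffs (11, 14).
Now find the simultaneous Nash equilibrium.
Vantage's best replies: W→P4; X→P4; Y→P1; Z→P4.
Wexler's best replies: P1→X; P2→Z; P3→Z; P4→X; P5→Y.
The unique mutual best reply is (P4, X), giving (10, 13).
Wexler earns 14 sequentially versus 13 at the Nash outcome: better off.

better off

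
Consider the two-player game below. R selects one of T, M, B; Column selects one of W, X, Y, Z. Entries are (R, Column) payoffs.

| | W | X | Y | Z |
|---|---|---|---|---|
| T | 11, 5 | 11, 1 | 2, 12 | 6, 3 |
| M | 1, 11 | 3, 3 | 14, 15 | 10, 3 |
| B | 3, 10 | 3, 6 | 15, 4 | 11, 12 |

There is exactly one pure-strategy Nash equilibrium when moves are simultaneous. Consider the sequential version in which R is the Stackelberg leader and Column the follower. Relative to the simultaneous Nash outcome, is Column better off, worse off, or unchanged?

Solve by backward induction (R leads).
- T: BR = Y, leader payoff 2.
- M: BR = Y, leader payoff 14.
- B: BR = Z, leader payoff 11.
Maximizing over 2, 14, 11, R chooses M. Subgame-perfect outcome: (M, Y) with payoffs (14, 15).
For the simultaneous game, intersect best replies.
R's best replies: W→T; X→T; Y→B; Z→B.
Column's best replies: T→Y; M→Y; B→Z.
The unique mutual best reply is (B, Z), giving (11, 12).
Column earns 15 sequentially versus 12 at the Nash outcome: better off.

better off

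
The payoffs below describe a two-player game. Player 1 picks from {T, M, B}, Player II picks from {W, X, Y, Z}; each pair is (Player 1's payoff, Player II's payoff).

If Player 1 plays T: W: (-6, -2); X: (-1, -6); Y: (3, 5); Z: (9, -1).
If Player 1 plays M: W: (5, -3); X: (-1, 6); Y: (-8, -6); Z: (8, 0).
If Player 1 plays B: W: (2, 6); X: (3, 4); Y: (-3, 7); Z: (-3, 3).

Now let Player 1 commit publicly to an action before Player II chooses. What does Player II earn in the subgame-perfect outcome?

Backward induction with Player 1 moving first.
- T: Player II compares -2, -6, 5, -1 and picks Y; Player 1 would get 3.
- M: Player II compares -3, 6, -6, 0 and picks X; Player 1 would get -1.
- B: Player II compares 6, 4, 7, 3 and picks Y; Player 1 would get -3.
Among 3, -1, -3, the best is 3 at T. Subgame-perfect outcome: (T, Y) with payoffs (3, 5).

5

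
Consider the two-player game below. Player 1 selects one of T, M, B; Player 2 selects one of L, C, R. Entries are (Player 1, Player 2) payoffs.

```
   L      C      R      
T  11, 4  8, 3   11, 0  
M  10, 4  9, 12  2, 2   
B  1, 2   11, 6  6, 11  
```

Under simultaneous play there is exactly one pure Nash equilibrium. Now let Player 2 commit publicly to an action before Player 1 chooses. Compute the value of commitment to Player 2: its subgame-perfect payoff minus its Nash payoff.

Player 1 best-responds to each possible Player 2 move:
- L → Player 1 plays T (best of 11, 10, 1); Player 2 gets 4.
- C → Player 1 plays B (best of 8, 9, 11); Player 2 gets 6.
- R → Player 1 plays T (best of 11, 2, 6); Player 2 gets 0.
Among 4, 6, 0, the best is 6 at C. Subgame-perfect outcome: (B, C) with payoffs (11, 6).
Under simultaneous play:
Player 1's best replies: L→T; C→B; R→T.
Player 2's best replies: T→L; M→C; B→R.
The unique mutual best reply is (T, L), giving (11, 4).
Player 2's commitment gain: 6 − 4 = 2.

2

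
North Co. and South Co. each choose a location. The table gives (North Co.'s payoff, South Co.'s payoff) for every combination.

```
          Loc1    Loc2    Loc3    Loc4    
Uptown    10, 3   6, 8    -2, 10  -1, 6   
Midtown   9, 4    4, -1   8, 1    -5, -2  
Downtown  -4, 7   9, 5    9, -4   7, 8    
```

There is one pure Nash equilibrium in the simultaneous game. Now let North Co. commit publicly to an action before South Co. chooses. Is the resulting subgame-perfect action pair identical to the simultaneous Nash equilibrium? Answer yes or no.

no

Work backward from South Co.'s decision.
- Uptown: South Co. compares 3, 8, 10, 6 and picks Loc3; North Co. would get -2.
- Midtown: South Co. compares 4, -1, 1, -2 and picks Loc1; North Co. would get 9.
- Downtown: South Co. compares 7, 5, -4, 8 and picks Loc4; North Co. would get 7.
North Co.'s induced payoffs are -2, 9, 7, so North Co. commits to Midtown. Subgame-perfect outcome: (Midtown, Loc1) with payoffs (9, 4).
Under simultaneous play:
North Co.'s best replies: Loc1→Uptown; Loc2→Downtown; Loc3→Downtown; Loc4→Downtown.
South Co.'s best replies: Uptown→Loc3; Midtown→Loc1; Downtown→Loc4.
The unique mutual best reply is (Downtown, Loc4), giving (7, 8).
Sequential outcome (Midtown, Loc1) differs from the Nash profile (Downtown, Loc4).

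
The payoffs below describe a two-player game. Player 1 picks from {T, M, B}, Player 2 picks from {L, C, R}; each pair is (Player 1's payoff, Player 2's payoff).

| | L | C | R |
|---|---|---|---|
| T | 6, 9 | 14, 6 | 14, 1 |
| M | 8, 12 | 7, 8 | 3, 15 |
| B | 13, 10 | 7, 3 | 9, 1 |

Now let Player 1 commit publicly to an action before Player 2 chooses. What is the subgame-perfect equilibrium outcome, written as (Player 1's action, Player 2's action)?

Backward induction with Player 1 moving first.
- T → Player 2 plays L (best of 9, 6, 1); Player 1 gets 6.
- M → Player 2 plays R (best of 12, 8, 15); Player 1 gets 3.
- B → Player 2 plays L (best of 10, 3, 1); Player 1 gets 13.
Maximizing over 6, 3, 13, Player 1 chooses B. Subgame-perfect outcome: (B, L) with payoffs (13, 10).

(B, L)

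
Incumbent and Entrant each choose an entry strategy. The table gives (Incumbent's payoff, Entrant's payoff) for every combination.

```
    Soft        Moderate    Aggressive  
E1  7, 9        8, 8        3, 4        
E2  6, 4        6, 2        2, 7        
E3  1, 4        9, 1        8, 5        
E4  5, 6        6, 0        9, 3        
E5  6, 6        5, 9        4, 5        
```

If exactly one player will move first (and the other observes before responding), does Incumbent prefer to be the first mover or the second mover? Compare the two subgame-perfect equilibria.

first

If Incumbent leads: Entrant's best replies are E1→Soft, E2→Aggressive, E3→Aggressive, E4→Soft, E5→Moderate; Incumbent's induced payoffs 7, 2, 8, 5, 5; outcome (E3, Aggressive), payoffs (8, 5).
If Entrant leads: Incumbent's best replies are Soft→E1, Moderate→E3, Aggressive→E4; Entrant's induced payoffs 9, 1, 3; outcome (E1, Soft), payoffs (7, 9).
Incumbent gets 8 moving first and 7 moving second, so Incumbent prefers to move first.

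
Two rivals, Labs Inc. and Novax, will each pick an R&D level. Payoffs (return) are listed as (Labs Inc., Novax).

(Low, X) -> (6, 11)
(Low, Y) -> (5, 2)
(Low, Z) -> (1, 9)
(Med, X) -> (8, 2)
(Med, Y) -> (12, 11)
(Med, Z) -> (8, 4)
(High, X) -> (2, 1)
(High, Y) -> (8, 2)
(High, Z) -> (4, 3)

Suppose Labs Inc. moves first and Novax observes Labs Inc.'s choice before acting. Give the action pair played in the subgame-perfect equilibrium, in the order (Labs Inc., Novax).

Solve by backward induction (Labs Inc. leads).
- Low: Novax compares 11, 2, 9 and picks X; Labs Inc. would get 6.
- Med: Novax compares 2, 11, 4 and picks Y; Labs Inc. would get 12.
- High: Novax compares 1, 2, 3 and picks Z; Labs Inc. would get 4.
Maximizing over 6, 12, 4, Labs Inc. chooses Med. Subgame-perfect outcome: (Med, Y) with payoffs (12, 11).

(Med, Y)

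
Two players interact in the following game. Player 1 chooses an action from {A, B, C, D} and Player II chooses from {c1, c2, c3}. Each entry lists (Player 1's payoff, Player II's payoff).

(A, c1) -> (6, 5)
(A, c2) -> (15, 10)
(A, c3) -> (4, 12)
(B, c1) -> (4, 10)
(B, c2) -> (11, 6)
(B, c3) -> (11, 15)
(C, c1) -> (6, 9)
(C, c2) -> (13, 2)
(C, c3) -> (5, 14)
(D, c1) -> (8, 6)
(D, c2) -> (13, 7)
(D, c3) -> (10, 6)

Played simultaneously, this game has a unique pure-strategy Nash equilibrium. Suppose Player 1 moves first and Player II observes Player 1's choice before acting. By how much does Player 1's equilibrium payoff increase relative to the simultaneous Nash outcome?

2

Solve by backward induction (Player 1 leads).
- A → Player II plays c3 (best of 5, 10, 12); Player 1 gets 4.
- B → Player II plays c3 (best of 10, 6, 15); Player 1 gets 11.
- C → Player II plays c3 (best of 9, 2, 14); Player 1 gets 5.
- D → Player II plays c2 (best of 6, 7, 6); Player 1 gets 13.
Maximizing over 4, 11, 5, 13, Player 1 chooses D. Subgame-perfect outcome: (D, c2) with payoffs (13, 7).
Now find the simultaneous Nash equilibrium.
Player 1's best replies: c1→D; c2→A; c3→B.
Player II's best replies: A→c3; B→c3; C→c3; D→c2.
Only (B, c3) has each player best-responding; Nash payoffs (11, 15).
Player 1's commitment gain: 13 − 11 = 2.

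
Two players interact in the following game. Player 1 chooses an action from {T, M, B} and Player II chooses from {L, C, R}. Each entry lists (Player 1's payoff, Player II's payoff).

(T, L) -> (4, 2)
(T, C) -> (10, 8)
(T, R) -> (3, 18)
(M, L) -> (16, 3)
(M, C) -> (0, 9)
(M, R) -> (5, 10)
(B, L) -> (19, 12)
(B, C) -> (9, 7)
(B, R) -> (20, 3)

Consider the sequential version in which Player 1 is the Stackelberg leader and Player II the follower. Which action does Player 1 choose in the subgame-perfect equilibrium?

Backward induction with Player 1 moving first.
- T → Player II plays R (best of 2, 8, 18); Player 1 gets 3.
- M → Player II plays R (best of 3, 9, 10); Player 1 gets 5.
- B → Player II plays L (best of 12, 7, 3); Player 1 gets 19.
Among 3, 5, 19, the best is 19 at B. Subgame-perfect outcome: (B, L) with payoffs (19, 12).

B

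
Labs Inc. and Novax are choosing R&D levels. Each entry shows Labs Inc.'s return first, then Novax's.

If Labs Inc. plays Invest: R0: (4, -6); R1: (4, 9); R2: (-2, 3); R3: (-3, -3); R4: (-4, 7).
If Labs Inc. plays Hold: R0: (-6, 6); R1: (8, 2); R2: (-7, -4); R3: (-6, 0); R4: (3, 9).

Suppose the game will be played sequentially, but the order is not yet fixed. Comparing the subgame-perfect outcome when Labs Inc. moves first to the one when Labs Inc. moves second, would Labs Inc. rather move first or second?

If Labs Inc. leads: Novax's best replies are Invest→R1, Hold→R4; Labs Inc.'s induced payoffs 4, 3; outcome (Invest, R1), payoffs (4, 9).
If Novax leads: Labs Inc.'s best replies are R0→Invest, R1→Hold, R2→Invest, R3→Invest, R4→Hold; Novax's induced payoffs -6, 2, 3, -3, 9; outcome (Hold, R4), payoffs (3, 9).
Labs Inc. gets 4 moving first and 3 moving second, so Labs Inc. prefers to move first.

first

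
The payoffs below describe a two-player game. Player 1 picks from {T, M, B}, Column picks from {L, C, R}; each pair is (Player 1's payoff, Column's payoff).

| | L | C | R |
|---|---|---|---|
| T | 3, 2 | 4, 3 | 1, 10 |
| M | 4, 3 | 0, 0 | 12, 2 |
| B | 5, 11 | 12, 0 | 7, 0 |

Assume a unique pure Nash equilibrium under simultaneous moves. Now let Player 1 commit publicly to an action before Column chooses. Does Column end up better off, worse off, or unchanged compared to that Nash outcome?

Column best-responds to each possible Player 1 move:
- T → Column plays R (best of 2, 3, 10); Player 1 gets 1.
- M → Column plays L (best of 3, 0, 2); Player 1 gets 4.
- B → Column plays L (best of 11, 0, 0); Player 1 gets 5.
Among 1, 4, 5, the best is 5 at B. Subgame-perfect outcome: (B, L) with payoffs (5, 11).
Under simultaneous play:
Player 1's best replies: L→B; C→B; R→M.
Column's best replies: T→R; M→L; B→L.
Only (B, L) has each player best-responding; Nash payoffs (5, 11).
Column earns 11 sequentially versus 11 at the Nash outcome: unchanged.

unchanged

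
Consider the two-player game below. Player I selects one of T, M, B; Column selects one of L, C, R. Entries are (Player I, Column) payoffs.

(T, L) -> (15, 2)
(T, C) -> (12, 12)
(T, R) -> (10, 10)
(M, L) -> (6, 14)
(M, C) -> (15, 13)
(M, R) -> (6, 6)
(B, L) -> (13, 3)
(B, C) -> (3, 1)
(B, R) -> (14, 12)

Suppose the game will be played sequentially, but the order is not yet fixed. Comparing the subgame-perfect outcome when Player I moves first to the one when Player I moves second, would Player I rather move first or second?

If Player I leads: Column's best replies are T→C, M→L, B→R; Player I's induced payoffs 12, 6, 14; outcome (B, R), payoffs (14, 12).
If Column leads: Player I's best replies are L→T, C→M, R→B; Column's induced payoffs 2, 13, 12; outcome (M, C), payoffs (15, 13).
Player I gets 14 moving first and 15 moving second, so Player I prefers to move second.

second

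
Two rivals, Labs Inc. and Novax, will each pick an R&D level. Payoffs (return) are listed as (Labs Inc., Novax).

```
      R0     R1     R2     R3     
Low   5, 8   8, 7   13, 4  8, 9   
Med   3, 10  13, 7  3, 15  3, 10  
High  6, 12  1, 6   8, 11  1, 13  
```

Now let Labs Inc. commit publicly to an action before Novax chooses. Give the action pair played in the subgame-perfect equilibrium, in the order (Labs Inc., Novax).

(Low, R3)

Backward induction with Labs Inc. moving first.
- Low: BR = R3, leader payoff 8.
- Med: BR = R2, leader payoff 3.
- High: BR = R3, leader payoff 1.
Maximizing over 8, 3, 1, Labs Inc. chooses Low. Subgame-perfect outcome: (Low, R3) with payoffs (8, 9).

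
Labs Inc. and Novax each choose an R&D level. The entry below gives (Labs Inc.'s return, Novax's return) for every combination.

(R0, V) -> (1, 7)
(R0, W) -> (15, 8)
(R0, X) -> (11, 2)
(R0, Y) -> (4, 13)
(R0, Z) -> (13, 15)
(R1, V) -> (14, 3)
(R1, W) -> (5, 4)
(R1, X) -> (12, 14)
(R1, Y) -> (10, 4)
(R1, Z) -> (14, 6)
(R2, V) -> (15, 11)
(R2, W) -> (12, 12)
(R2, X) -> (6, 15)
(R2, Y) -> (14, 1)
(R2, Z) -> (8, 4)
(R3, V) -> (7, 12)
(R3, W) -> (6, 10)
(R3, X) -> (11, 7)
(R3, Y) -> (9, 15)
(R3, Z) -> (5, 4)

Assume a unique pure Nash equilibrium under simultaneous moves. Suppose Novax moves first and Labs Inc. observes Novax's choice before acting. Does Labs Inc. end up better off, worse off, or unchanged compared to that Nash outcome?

Solve by backward induction (Novax leads).
- V: Labs Inc. compares 1, 14, 15, 7 and picks R2; Novax would get 11.
- W: Labs Inc. compares 15, 5, 12, 6 and picks R0; Novax would get 8.
- X: Labs Inc. compares 11, 12, 6, 11 and picks R1; Novax would get 14.
- Y: Labs Inc. compares 4, 10, 14, 9 and picks R2; Novax would get 1.
- Z: Labs Inc. compares 13, 14, 8, 5 and picks R1; Novax would get 6.
Among 11, 8, 14, 1, 6, the best is 14 at X. Subgame-perfect outcome: (R1, X) with payoffs (12, 14).
For the simultaneous game, intersect best replies.
Labs Inc.'s best replies: V→R2; W→R0; X→R1; Y→R2; Z→R1.
Novax's best replies: R0→Z; R1→X; R2→X; R3→Y.
Only (R1, X) has each player best-responding; Nash payoffs (12, 14).
Labs Inc. earns 12 sequentially versus 12 at the Nash outcome: unchanged.

unchanged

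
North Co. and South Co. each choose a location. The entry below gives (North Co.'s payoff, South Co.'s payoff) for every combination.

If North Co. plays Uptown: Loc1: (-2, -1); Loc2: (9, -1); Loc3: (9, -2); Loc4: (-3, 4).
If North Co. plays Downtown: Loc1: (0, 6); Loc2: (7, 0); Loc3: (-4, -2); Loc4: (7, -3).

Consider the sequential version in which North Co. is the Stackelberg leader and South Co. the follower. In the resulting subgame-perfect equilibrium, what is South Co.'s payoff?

6

South Co. best-responds to each possible North Co. move:
- Uptown → South Co. plays Loc4 (best of -1, -1, -2, 4); North Co. gets -3.
- Downtown → South Co. plays Loc1 (best of 6, 0, -2, -3); North Co. gets 0.
Maximizing over -3, 0, North Co. chooses Downtown. Subgame-perfect outcome: (Downtown, Loc1) with payoffs (0, 6).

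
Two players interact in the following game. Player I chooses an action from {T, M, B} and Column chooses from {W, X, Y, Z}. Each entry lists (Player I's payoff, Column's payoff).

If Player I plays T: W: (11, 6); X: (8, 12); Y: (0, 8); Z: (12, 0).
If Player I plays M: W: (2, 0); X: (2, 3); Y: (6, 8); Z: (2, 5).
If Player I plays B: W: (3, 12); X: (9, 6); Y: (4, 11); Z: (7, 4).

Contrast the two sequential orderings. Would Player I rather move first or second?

If Player I leads: Column's best replies are T→X, M→Y, B→W; Player I's induced payoffs 8, 6, 3; outcome (T, X), payoffs (8, 12).
If Column leads: Player I's best replies are W→T, X→B, Y→M, Z→T; Column's induced payoffs 6, 6, 8, 0; outcome (M, Y), payoffs (6, 8).
Player I gets 8 moving first and 6 moving second, so Player I prefers to move first.

first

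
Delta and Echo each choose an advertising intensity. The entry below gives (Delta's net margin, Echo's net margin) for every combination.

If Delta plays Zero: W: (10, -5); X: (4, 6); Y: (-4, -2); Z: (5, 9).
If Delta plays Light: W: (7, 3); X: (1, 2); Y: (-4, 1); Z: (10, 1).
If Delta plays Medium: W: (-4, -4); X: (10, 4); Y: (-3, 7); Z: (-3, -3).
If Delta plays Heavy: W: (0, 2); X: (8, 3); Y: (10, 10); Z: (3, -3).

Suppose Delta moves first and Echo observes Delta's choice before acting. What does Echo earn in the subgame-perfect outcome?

Echo best-responds to each possible Delta move:
- Zero → Echo plays Z (best of -5, 6, -2, 9); Delta gets 5.
- Light → Echo plays W (best of 3, 2, 1, 1); Delta gets 7.
- Medium → Echo plays Y (best of -4, 4, 7, -3); Delta gets -3.
- Heavy → Echo plays Y (best of 2, 3, 10, -3); Delta gets 10.
Maximizing over 5, 7, -3, 10, Delta chooses Heavy. Subgame-perfect outcome: (Heavy, Y) with payoffs (10, 10).

10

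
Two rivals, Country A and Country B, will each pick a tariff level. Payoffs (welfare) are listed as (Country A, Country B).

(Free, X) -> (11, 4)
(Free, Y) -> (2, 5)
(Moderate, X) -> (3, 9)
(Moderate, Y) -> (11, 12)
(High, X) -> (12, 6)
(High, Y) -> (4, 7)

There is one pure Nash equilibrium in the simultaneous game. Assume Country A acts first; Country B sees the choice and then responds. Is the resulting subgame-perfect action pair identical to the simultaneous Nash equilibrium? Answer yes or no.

yes

Country B best-responds to each possible Country A move:
- Free: Country B compares 4, 5 and picks Y; Country A would get 2.
- Moderate: Country B compares 9, 12 and picks Y; Country A would get 11.
- High: Country B compares 6, 7 and picks Y; Country A would get 4.
Country A's induced payoffs are 2, 11, 4, so Country A commits to Moderate. Subgame-perfect outcome: (Moderate, Y) with payoffs (11, 12).
For the simultaneous game, intersect best replies.
Country A's best replies: X→High; Y→Moderate.
Country B's best replies: Free→Y; Moderate→Y; High→Y.
Only (Moderate, Y) has each player best-responding; Nash payoffs (11, 12).
Sequential outcome (Moderate, Y) coincides with the Nash profile (Moderate, Y).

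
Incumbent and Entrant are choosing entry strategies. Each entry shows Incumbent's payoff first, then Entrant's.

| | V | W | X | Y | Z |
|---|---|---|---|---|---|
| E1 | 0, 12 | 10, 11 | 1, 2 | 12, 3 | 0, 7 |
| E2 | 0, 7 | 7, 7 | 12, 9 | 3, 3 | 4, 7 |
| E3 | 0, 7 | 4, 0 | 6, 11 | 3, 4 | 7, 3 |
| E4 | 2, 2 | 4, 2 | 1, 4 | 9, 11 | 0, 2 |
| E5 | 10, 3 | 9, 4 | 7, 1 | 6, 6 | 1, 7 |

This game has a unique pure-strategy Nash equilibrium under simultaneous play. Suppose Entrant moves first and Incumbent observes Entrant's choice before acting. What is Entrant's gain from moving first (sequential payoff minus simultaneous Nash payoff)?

2

Work backward from Incumbent's decision.
- V: BR = E5, leader payoff 3.
- W: BR = E1, leader payoff 11.
- X: BR = E2, leader payoff 9.
- Y: BR = E1, leader payoff 3.
- Z: BR = E3, leader payoff 3.
Entrant's induced payoffs are 3, 11, 9, 3, 3, so Entrant commits to W. Subgame-perfect outcome: (E1, W) with payoffs (10, 11).
For the simultaneous game, intersect best replies.
Incumbent's best replies: V→E5; W→E1; X→E2; Y→E1; Z→E3.
Entrant's best replies: E1→V; E2→X; E3→X; E4→Y; E5→Z.
The unique mutual best reply is (E2, X), giving (12, 9).
Entrant's commitment gain: 11 − 9 = 2.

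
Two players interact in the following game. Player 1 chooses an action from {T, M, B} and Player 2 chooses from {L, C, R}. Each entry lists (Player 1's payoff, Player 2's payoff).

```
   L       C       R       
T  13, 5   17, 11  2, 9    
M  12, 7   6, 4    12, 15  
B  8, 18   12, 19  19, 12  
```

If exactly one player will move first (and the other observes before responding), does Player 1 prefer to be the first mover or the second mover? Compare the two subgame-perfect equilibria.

second

If Player 1 leads: Player 2's best replies are T→C, M→R, B→C; Player 1's induced payoffs 17, 12, 12; outcome (T, C), payoffs (17, 11).
If Player 2 leads: Player 1's best replies are L→T, C→T, R→B; Player 2's induced payoffs 5, 11, 12; outcome (B, R), payoffs (19, 12).
Player 1 gets 17 moving first and 19 moving second, so Player 1 prefers to move second.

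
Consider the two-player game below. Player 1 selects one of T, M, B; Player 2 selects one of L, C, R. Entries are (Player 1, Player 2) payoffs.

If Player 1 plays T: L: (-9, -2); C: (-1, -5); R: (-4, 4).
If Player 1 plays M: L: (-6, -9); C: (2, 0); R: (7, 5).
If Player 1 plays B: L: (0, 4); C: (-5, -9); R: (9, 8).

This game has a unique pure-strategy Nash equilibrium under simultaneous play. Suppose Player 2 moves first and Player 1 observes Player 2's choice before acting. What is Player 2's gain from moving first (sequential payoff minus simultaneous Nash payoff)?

0

Solve by backward induction (Player 2 leads).
- L: Player 1 compares -9, -6, 0 and picks B; Player 2 would get 4.
- C: Player 1 compares -1, 2, -5 and picks M; Player 2 would get 0.
- R: Player 1 compares -4, 7, 9 and picks B; Player 2 would get 8.
Among 4, 0, 8, the best is 8 at R. Subgame-perfect outcome: (B, R) with payoffs (9, 8).
Now find the simultaneous Nash equilibrium.
Player 1's best replies: L→B; C→M; R→B.
Player 2's best replies: T→R; M→R; B→R.
Only (B, R) has each player best-responding; Nash payoffs (9, 8).
Player 2's commitment gain: 8 − 8 = 0.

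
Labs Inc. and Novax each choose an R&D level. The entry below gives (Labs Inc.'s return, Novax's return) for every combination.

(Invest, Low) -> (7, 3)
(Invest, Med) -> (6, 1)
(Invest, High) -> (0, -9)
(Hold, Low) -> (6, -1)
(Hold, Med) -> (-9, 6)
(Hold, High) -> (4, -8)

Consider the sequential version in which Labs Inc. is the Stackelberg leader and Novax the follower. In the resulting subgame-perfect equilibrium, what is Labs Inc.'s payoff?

7

Work backward from Novax's decision.
- Invest → Novax plays Low (best of 3, 1, -9); Labs Inc. gets 7.
- Hold → Novax plays Med (best of -1, 6, -8); Labs Inc. gets -9.
Labs Inc.'s induced payoffs are 7, -9, so Labs Inc. commits to Invest. Subgame-perfect outcome: (Invest, Low) with payoffs (7, 3).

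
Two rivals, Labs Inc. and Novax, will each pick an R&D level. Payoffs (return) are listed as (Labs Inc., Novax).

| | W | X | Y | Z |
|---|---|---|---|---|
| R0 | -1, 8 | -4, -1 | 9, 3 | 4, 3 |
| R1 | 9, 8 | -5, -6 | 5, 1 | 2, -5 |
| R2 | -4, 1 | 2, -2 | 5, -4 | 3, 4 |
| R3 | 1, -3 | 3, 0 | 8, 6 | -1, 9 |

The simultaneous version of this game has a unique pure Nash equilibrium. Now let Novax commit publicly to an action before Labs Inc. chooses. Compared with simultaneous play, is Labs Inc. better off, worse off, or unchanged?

Labs Inc. best-responds to each possible Novax move:
- W: BR = R1, leader payoff 8.
- X: BR = R3, leader payoff 0.
- Y: BR = R0, leader payoff 3.
- Z: BR = R0, leader payoff 3.
Novax's induced payoffs are 8, 0, 3, 3, so Novax commits to W. Subgame-perfect outcome: (R1, W) with payoffs (9, 8).
Now find the simultaneous Nash equilibrium.
Labs Inc.'s best replies: W→R1; X→R3; Y→R0; Z→R0.
Novax's best replies: R0→W; R1→W; R2→Z; R3→Z.
The unique mutual best reply is (R1, W), giving (9, 8).
Labs Inc. earns 9 sequentially versus 9 at the Nash outcome: unchanged.

unchanged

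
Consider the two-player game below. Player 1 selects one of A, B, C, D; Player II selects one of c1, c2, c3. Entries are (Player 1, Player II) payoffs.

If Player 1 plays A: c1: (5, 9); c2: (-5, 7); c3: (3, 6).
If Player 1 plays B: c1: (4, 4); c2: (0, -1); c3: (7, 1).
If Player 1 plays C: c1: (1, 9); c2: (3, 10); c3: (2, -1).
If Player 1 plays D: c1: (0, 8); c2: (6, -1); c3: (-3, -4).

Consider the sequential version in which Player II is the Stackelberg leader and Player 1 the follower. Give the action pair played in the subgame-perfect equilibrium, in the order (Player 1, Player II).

Player 1 best-responds to each possible Player II move:
- c1: Player 1 compares 5, 4, 1, 0 and picks A; Player II would get 9.
- c2: Player 1 compares -5, 0, 3, 6 and picks D; Player II would get -1.
- c3: Player 1 compares 3, 7, 2, -3 and picks B; Player II would get 1.
Player II's induced payoffs are 9, -1, 1, so Player II commits to c1. Subgame-perfect outcome: (A, c1) with payoffs (5, 9).

(A, c1)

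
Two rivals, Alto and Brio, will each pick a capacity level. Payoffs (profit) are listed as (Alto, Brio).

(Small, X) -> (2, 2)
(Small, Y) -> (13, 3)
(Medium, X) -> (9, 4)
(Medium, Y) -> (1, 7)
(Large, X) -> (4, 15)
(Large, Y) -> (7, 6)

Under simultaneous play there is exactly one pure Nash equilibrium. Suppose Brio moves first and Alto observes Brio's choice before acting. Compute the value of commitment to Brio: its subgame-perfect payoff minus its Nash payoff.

1

Alto best-responds to each possible Brio move:
- X: Alto compares 2, 9, 4 and picks Medium; Brio would get 4.
- Y: Alto compares 13, 1, 7 and picks Small; Brio would get 3.
Among 4, 3, the best is 4 at X. Subgame-perfect outcome: (Medium, X) with payoffs (9, 4).
Now find the simultaneous Nash equilibrium.
Alto's best replies: X→Medium; Y→Small.
Brio's best replies: Small→Y; Medium→Y; Large→X.
The unique mutual best reply is (Small, Y), giving (13, 3).
Brio's commitment gain: 4 − 3 = 1.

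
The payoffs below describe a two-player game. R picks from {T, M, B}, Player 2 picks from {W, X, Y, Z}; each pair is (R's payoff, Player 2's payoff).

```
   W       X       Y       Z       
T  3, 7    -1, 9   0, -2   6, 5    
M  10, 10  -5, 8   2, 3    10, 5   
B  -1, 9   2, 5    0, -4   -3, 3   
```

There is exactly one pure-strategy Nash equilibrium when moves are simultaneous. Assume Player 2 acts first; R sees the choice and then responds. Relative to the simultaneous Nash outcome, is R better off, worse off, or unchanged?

unchanged

Solve by backward induction (Player 2 leads).
- W: BR = M, leader payoff 10.
- X: BR = B, leader payoff 5.
- Y: BR = M, leader payoff 3.
- Z: BR = M, leader payoff 5.
Maximizing over 10, 5, 3, 5, Player 2 chooses W. Subgame-perfect outcome: (M, W) with payoffs (10, 10).
For the simultaneous game, intersect best replies.
R's best replies: W→M; X→B; Y→M; Z→M.
Player 2's best replies: T→X; M→W; B→W.
The unique mutual best reply is (M, W), giving (10, 10).
R earns 10 sequentially versus 10 at the Nash outcome: unchanged.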